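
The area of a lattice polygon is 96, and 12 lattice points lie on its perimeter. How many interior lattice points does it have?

91

From Pick's theorem, I = A − B/2 + 1 = 96 − 12/2 + 1 = 91.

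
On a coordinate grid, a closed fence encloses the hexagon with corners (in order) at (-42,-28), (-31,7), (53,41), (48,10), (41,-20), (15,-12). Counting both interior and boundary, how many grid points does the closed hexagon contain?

3369

Using the shoelace formula, 2A = |[(-42)·7 − (-31)·(-28)] + [(-31)·41 − 53·7] + [53·10 − 48·41] + [48·(-20) − 41·10] + [41·(-12) − 15·(-20)] + [15·(-28) − (-42)·(-12)]| = 6728, so the area is 3364.
Summing gcd(|Δx|,|Δy|) over the edges gives the boundary count: gcd(11,35) + gcd(84,34) + gcd(5,31) + gcd(7,30) + gcd(26,8) + gcd(57,16) = 1+2+1+1+2+1 = 8.
Pick's theorem gives I = A − B/2 + 1 = 3364 − 8/2 + 1 = 3361, so the closed region contains I + B = 3361 + 8 = 3369 lattice points.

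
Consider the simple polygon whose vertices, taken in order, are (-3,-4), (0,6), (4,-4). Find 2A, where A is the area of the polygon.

70

Using the shoelace formula, 2A = |[(-3)·6 − 0·(-4)] + [0·(-4) − 4·6] + [4·(-4) − (-3)·(-4)]| = 70, so the area is 35.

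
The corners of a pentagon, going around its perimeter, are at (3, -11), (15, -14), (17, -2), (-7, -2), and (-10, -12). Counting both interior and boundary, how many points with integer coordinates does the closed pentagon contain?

Using the shoelace formula, 2A = |[3·(-14) − 15·(-11)] + [15·(-2) − 17·(-14)] + [17·(-2) − (-7)·(-2)] + [(-7)·(-12) − (-10)·(-2)] + [(-10)·(-11) − 3·(-12)]| = 493, so the area is 493/2.
The number of boundary lattice points is Σ gcd(|Δx|,|Δy|) = gcd(12,3) + gcd(2,12) + gcd(24,0) + gcd(3,10) + gcd(13,1) = 3+2+24+1+1 = 31.
Pick's theorem gives I = A − B/2 + 1 = 493/2 − 31/2 + 1 = 232, so the closed region contains I + B = 232 + 31 = 263 lattice points.

263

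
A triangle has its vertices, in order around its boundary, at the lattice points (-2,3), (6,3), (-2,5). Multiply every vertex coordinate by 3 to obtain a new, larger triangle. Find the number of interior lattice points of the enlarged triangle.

The shoelace formula gives twice the area as |((-2)·3 − 6·3) + (6·5 − (-2)·3) + ((-2)·3 − (-2)·5)| = 16, so the area is 8.
Along each edge there are gcd(|Δx|,|Δy|)+1 lattice points, so counting each shared vertex once the boundary has gcd(8,0) + gcd(8,2) + gcd(0,2) = 8+2+2 = 12.
Scaling by 3 multiplies the area by 3² = 9 (so the new area is 72) and multiplies the boundary lattice-point count by 3, giving 36.
By Pick's theorem, the interior count of the dilated polygon is 72 − 36/2 + 1 = 55.

55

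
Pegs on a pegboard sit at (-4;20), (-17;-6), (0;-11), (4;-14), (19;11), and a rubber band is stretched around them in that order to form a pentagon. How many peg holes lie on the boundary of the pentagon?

21

Summing gcd(|Δx|,|Δy|) over the edges gives the boundary count: gcd(13,26) + gcd(17,5) + gcd(4,3) + gcd(15,25) + gcd(23,9) = 13+1+1+5+1 = 21.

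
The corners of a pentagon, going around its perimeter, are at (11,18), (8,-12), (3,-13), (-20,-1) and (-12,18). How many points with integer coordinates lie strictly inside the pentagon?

683

The shoelace formula gives twice the area as |(11·(-12) − 8·18) + (8·(-13) − 3·(-12)) + (3·(-1) − (-20)·(-13)) + ((-20)·18 − (-12)·(-1)) + ((-12)·18 − 11·18)| = 1393, so the area is 696.5.
Summing gcd(|Δx|,|Δy|) over the edges gives the boundary count: gcd(3,30) + gcd(5,1) + gcd(23,12) + gcd(8,19) + gcd(23,0) = 3+1+1+1+23 = 29.
By Pick's theorem A = I + B/2 − 1, so I = 696.5 − 29/2 + 1 = 683.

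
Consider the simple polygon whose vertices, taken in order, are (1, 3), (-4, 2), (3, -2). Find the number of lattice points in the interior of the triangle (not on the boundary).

13

The shoelace formula gives twice the area as |(1·2 − (-4)·3) + ((-4)·(-2) − 3·2) + (3·3 − 1·(-2))| = 27, so the area is 13.5.
The number of boundary lattice points is Σ gcd(|Δx|,|Δy|) = gcd(5,1) + gcd(7,4) + gcd(2,5) = 1+1+1 = 3.
By Pick's theorem A = I + B/2 − 1, so I = 13.5 − 3/2 + 1 = 13.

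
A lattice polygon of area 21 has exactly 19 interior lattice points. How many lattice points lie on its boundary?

Pick's theorem gives A = I + B/2 − 1, so B = 2(A − I + 1) = 2(21 − 19 + 1) = 6.

6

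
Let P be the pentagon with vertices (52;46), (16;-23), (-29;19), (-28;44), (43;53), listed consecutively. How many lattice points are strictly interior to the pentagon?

3593

Using the shoelace formula, 2A = |[52·(-23) − 16·46] + [16·19 − (-29)·(-23)] + [(-29)·44 − (-28)·19] + [(-28)·53 − 43·44] + [43·46 − 52·53]| = 7193, so the area is 3596.5.
Summing gcd(|Δx|,|Δy|) over the edges gives the boundary count: gcd(36,69) + gcd(45,42) + gcd(1,25) + gcd(71,9) + gcd(9,7) = 3+3+1+1+1 = 9.
Pick's theorem gives I = A − B/2 + 1 = 3596.5 − 9/2 + 1 = 3593.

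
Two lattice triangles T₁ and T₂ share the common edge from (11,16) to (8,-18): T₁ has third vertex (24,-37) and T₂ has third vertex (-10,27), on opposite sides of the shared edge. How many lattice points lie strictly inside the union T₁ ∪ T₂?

The union is the simple quadrilateral with vertices (11,16), (24,-37), (8,-18), (-10,27) in order.
The shoelace formula gives twice the area as |(11·(-37) − 24·16) + (24·(-18) − 8·(-37)) + (8·27 − (-10)·(-18)) + ((-10)·16 − 11·27)| = 1348, so the area is 674.
Summing gcd(|Δx|,|Δy|) over the edges gives the boundary count: gcd(13,53) + gcd(16,19) + gcd(18,45) + gcd(21,11) = 1+1+9+1 = 12.
By Pick's theorem I = A − B/2 + 1 = 674 − 12/2 + 1 = 669.

669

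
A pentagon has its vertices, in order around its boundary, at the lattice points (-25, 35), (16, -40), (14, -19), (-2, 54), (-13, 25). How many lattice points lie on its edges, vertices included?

6

Summing gcd(|Δx|,|Δy|) over the edges gives the boundary count: gcd(41,75) + gcd(2,21) + gcd(16,73) + gcd(11,29) + gcd(12,10) = 1+1+1+1+2 = 6.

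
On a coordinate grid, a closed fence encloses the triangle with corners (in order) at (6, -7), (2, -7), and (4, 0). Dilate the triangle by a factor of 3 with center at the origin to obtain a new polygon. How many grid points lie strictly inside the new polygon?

By the shoelace formula, twice the signed area is |[6·(-7) − 2·(-7)] + [2·0 − 4·(-7)] + [4·(-7) − 6·0]| = 28, so the area is 14.
Along each edge there are gcd(|Δx|,|Δy|)+1 lattice points, so counting each shared vertex once the boundary has gcd(4,0) + gcd(2,7) + gcd(2,7) = 4+1+1 = 6.
Scaling by 3 multiplies the area by 3² = 9 (so the new area is 126) and multiplies the boundary lattice-point count by 3, giving 18.
By Pick's theorem, the interior count of the dilated polygon is 126 − 18/2 + 1 = 118.

118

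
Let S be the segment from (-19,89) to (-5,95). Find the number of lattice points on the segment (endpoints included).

The number of lattice points on a segment between lattice points is gcd(|Δx|,|Δy|) + 1 = gcd(14,6) + 1 = 2 + 1 = 3.

3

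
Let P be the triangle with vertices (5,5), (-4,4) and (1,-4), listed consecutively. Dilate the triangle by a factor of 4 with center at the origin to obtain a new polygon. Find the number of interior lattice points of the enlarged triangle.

611

By the shoelace formula, twice the signed area is |[5·4 − (-4)·5] + [(-4)·(-4) − 1·4] + [1·5 − 5·(-4)]| = 77, so the area is 38.5.
The number of boundary lattice points is Σ gcd(|Δx|,|Δy|) = gcd(9,1) + gcd(5,8) + gcd(4,9) = 1+1+1 = 3.
Scaling by 4 multiplies the area by 4² = 16 (so the new area is 616) and multiplies the boundary lattice-point count by 4, giving 12.
By Pick's theorem, the interior count of the dilated polygon is 616 − 12/2 + 1 = 611.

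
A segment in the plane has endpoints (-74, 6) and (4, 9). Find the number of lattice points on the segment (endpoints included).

The number of lattice points on a segment between lattice points is gcd(|Δx|,|Δy|) + 1 = gcd(78,3) + 1 = 3 + 1 = 4.

4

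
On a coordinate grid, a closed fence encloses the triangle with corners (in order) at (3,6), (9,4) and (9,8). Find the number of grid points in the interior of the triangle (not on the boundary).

9

By the shoelace formula, twice the signed area is |(3·4 − 9·6) + (9·8 − 9·4) + (9·6 − 3·8)| = 24, so the area is 12.
Along each edge there are gcd(|Δx|,|Δy|)+1 lattice points, so counting each shared vertex once the boundary has gcd(6,2) + gcd(0,4) + gcd(6,2) = 2+4+2 = 8.
By Pick's theorem A = I + B/2 − 1, so I = 12 − 8/2 + 1 = 9.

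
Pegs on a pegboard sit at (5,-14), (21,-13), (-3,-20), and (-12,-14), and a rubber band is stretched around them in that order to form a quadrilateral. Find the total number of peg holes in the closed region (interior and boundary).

107

Using the shoelace formula, 2A = |(5·(-13) − 21·(-14)) + (21·(-20) − (-3)·(-13)) + ((-3)·(-14) − (-12)·(-20)) + ((-12)·(-14) − 5·(-14))| = 190, so the area is 95.
Along each edge there are gcd(|Δx|,|Δy|)+1 lattice points, so counting each shared vertex once the boundary has gcd(16,1) + gcd(24,7) + gcd(9,6) + gcd(17,0) = 1+1+3+17 = 22.
Pick's theorem gives I = A − B/2 + 1 = 95 − 22/2 + 1 = 85, so the closed region contains I + B = 85 + 22 = 107 lattice points.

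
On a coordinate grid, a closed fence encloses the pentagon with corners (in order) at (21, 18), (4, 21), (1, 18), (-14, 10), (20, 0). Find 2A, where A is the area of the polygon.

By the shoelace formula, twice the signed area is |[21·21 − 4·18] + [4·18 − 1·21] + [1·10 − (-14)·18] + [(-14)·0 − 20·10] + [20·18 − 21·0]| = 842, so the area is 421.

842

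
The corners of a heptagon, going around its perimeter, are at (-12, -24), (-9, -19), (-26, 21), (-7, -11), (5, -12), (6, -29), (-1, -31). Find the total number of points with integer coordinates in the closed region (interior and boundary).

372

Using the shoelace formula, 2A = |[(-12)·(-19) − (-9)·(-24)] + [(-9)·21 − (-26)·(-19)] + [(-26)·(-11) − (-7)·21] + [(-7)·(-12) − 5·(-11)] + [5·(-29) − 6·(-12)] + [6·(-31) − (-1)·(-29)] + [(-1)·(-24) − (-12)·(-31)]| = 735, so the area is 735/2.
Summing gcd(|Δx|,|Δy|) over the edges gives the boundary count: gcd(3,5) + gcd(17,40) + gcd(19,32) + gcd(12,1) + gcd(1,17) + gcd(7,2) + gcd(11,7) = 1+1+1+1+1+1+1 = 7.
Pick's theorem gives I = A − B/2 + 1 = 735/2 − 7/2 + 1 = 365, so the closed region contains I + B = 365 + 7 = 372 lattice points.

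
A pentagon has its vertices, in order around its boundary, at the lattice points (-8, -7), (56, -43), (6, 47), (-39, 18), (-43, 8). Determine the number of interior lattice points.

3187

The shoelace formula gives twice the area as |((-8)·(-43) − 56·(-7)) + (56·47 − 6·(-43)) + (6·18 − (-39)·47) + ((-39)·8 − (-43)·18) + ((-43)·(-7) − (-8)·8)| = 6394, so the area is 3197.
Along each edge there are gcd(|Δx|,|Δy|)+1 lattice points, so counting each shared vertex once the boundary has gcd(64,36) + gcd(50,90) + gcd(45,29) + gcd(4,10) + gcd(35,15) = 4+10+1+2+5 = 22.
Pick's theorem gives I = A − B/2 + 1 = 3197 − 22/2 + 1 = 3187.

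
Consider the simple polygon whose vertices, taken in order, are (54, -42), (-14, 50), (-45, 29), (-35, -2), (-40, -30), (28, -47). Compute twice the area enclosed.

10113

Using the shoelace formula, 2A = |[54·50 − (-14)·(-42)] + [(-14)·29 − (-45)·50] + [(-45)·(-2) − (-35)·29] + [(-35)·(-30) − (-40)·(-2)] + [(-40)·(-47) − 28·(-30)] + [28·(-42) − 54·(-47)]| = 10113, so the area is 10113/2.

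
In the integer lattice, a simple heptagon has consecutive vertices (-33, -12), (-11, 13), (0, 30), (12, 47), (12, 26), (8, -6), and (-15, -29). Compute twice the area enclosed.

2882

The shoelace formula gives twice the area as |((-33)·13 − (-11)·(-12)) + ((-11)·30 − 0·13) + (0·47 − 12·30) + (12·26 − 12·47) + (12·(-6) − 8·26) + (8·(-29) − (-15)·(-6)) + ((-15)·(-12) − (-33)·(-29))| = 2882, so the area is 1441.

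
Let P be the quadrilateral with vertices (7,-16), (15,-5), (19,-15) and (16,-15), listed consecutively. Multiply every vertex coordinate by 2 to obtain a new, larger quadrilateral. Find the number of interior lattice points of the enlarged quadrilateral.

Using the shoelace formula, 2A = |[7·(-5) − 15·(-16)] + [15·(-15) − 19·(-5)] + [19·(-15) − 16·(-15)] + [16·(-16) − 7·(-15)]| = 121, so the area is 60.5.
Along each edge there are gcd(|Δx|,|Δy|)+1 lattice points, so counting each shared vertex once the boundary has gcd(8,11) + gcd(4,10) + gcd(3,0) + gcd(9,1) = 1+2+3+1 = 7.
Scaling by 2 multiplies the area by 2² = 4 (so the new area is 242) and multiplies the boundary lattice-point count by 2, giving 14.
By Pick's theorem, the interior count of the dilated polygon is 242 − 14/2 + 1 = 236.

236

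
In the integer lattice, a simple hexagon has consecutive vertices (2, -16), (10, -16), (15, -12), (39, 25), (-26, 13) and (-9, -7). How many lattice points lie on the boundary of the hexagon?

13

The number of boundary lattice points is Σ gcd(|Δx|,|Δy|) = gcd(8,0) + gcd(5,4) + gcd(24,37) + gcd(65,12) + gcd(17,20) + gcd(11,9) = 8+1+1+1+1+1 = 13.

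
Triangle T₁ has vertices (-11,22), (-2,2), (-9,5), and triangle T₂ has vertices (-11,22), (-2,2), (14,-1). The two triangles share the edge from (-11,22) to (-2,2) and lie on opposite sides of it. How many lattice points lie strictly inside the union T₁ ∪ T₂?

202

The union is the simple quadrilateral with vertices (-11,22), (-9,5), (-2,2), (14,-1) in order.
The shoelace formula gives twice the area as |[(-11)·5 − (-9)·22] + [(-9)·2 − (-2)·5] + [(-2)·(-1) − 14·2] + [14·22 − (-11)·(-1)]| = 406, so the area is 203.
The number of boundary lattice points is Σ gcd(|Δx|,|Δy|) = gcd(2,17) + gcd(7,3) + gcd(16,3) + gcd(25,23) = 1+1+1+1 = 4.
By Pick's theorem I = A − B/2 + 1 = 203 − 4/2 + 1 = 202.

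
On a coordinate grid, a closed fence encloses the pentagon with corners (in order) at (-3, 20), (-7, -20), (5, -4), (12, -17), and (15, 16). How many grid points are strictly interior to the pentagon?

The shoelace formula gives twice the area as |((-3)·(-20) − (-7)·20) + ((-7)·(-4) − 5·(-20)) + (5·(-17) − 12·(-4)) + (12·16 − 15·(-17)) + (15·20 − (-3)·16)| = 1086, so the area is 543.
Along each edge there are gcd(|Δx|,|Δy|)+1 lattice points, so counting each shared vertex once the boundary has gcd(4,40) + gcd(12,16) + gcd(7,13) + gcd(3,33) + gcd(18,4) = 4+4+1+3+2 = 14.
Pick's theorem gives I = A − B/2 + 1 = 543 − 14/2 + 1 = 537.

537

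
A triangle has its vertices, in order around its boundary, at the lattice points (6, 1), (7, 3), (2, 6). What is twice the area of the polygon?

13

Using the shoelace formula, 2A = |[6·3 − 7·1] + [7·6 − 2·3] + [2·1 − 6·6]| = 13, so the area is 13/2.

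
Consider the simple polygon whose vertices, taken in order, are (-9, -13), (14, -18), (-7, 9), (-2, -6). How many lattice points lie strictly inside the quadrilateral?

181

Using the shoelace formula, 2A = |((-9)·(-18) − 14·(-13)) + (14·9 − (-7)·(-18)) + ((-7)·(-6) − (-2)·9) + ((-2)·(-13) − (-9)·(-6))| = 376, so the area is 188.
Along each edge there are gcd(|Δx|,|Δy|)+1 lattice points, so counting each shared vertex once the boundary has gcd(23,5) + gcd(21,27) + gcd(5,15) + gcd(7,7) = 1+3+5+7 = 16.
By Pick's theorem A = I + B/2 − 1, so I = 188 − 16/2 + 1 = 181.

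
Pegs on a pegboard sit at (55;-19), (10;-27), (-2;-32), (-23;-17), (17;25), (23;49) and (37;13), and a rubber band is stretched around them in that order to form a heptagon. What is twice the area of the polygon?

The shoelace formula gives twice the area as |(55·(-27) − 10·(-19)) + (10·(-32) − (-2)·(-27)) + ((-2)·(-17) − (-23)·(-32)) + ((-23)·25 − 17·(-17)) + (17·49 − 23·25) + (23·13 − 37·49) + (37·(-19) − 55·13)| = 5331, so the area is 5331/2.

5331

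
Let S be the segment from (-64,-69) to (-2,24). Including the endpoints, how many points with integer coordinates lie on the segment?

32

The number of lattice points on a segment between lattice points is gcd(|Δx|,|Δy|) + 1 = gcd(62,93) + 1 = 31 + 1 = 32.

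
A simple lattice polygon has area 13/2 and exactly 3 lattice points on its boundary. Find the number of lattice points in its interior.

From Pick's theorem, I = A − B/2 + 1 = 13/2 − 3/2 + 1 = 6.

6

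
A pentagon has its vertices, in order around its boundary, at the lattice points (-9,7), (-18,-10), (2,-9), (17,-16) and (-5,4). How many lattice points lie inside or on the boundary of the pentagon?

258

The shoelace formula gives twice the area as |[(-9)·(-10) − (-18)·7] + [(-18)·(-9) − 2·(-10)] + [2·(-16) − 17·(-9)] + [17·4 − (-5)·(-16)] + [(-5)·7 − (-9)·4]| = 508, so the area is 254.
The number of boundary lattice points is Σ gcd(|Δx|,|Δy|) = gcd(9,17) + gcd(20,1) + gcd(15,7) + gcd(22,20) + gcd(4,3) = 1+1+1+2+1 = 6.
Pick's theorem gives I = A − B/2 + 1 = 254 − 6/2 + 1 = 252, so the closed region contains I + B = 252 + 6 = 258 lattice points.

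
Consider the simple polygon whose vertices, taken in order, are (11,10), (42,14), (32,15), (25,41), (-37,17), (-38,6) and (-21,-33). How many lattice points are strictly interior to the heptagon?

2373

By the shoelace formula, twice the signed area is |(11·14 − 42·10) + (42·15 − 32·14) + (32·41 − 25·15) + (25·17 − (-37)·41) + ((-37)·6 − (-38)·17) + ((-38)·(-33) − (-21)·6) + ((-21)·10 − 11·(-33))| = 4752, so the area is 2376.
The number of boundary lattice points is Σ gcd(|Δx|,|Δy|) = gcd(31,4) + gcd(10,1) + gcd(7,26) + gcd(62,24) + gcd(1,11) + gcd(17,39) + gcd(32,43) = 1+1+1+2+1+1+1 = 8.
By Pick's theorem A = I + B/2 − 1, so I = 2376 − 8/2 + 1 = 2373.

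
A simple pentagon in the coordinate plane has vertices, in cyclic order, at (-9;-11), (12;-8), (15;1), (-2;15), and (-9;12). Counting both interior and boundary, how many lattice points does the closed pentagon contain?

Using the shoelace formula, 2A = |((-9)·(-8) − 12·(-11)) + (12·1 − 15·(-8)) + (15·15 − (-2)·1) + ((-2)·12 − (-9)·15) + ((-9)·(-11) − (-9)·12)| = 881, so the area is 881/2.
The number of boundary lattice points is Σ gcd(|Δx|,|Δy|) = gcd(21,3) + gcd(3,9) + gcd(17,14) + gcd(7,3) + gcd(0,23) = 3+3+1+1+23 = 31.
Pick's theorem gives I = A − B/2 + 1 = 881/2 − 31/2 + 1 = 426, so the closed region contains I + B = 426 + 31 = 457 lattice points.

457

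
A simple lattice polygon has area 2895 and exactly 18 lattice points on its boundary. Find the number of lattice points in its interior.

From Pick's theorem, I = A − B/2 + 1 = 2895 − 18/2 + 1 = 2887.

2887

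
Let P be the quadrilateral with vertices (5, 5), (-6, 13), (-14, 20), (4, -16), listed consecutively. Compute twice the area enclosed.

By the shoelace formula, twice the signed area is |(5·13 − (-6)·5) + ((-6)·20 − (-14)·13) + ((-14)·(-16) − 4·20) + (4·5 − 5·(-16))| = 401, so the area is 401/2.

401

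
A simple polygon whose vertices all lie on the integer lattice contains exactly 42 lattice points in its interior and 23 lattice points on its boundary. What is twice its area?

105

Pick's theorem states A = I + B/2 − 1, so A = 42 + 23/2 − 1 = 105/2.
Hence 2A = 105.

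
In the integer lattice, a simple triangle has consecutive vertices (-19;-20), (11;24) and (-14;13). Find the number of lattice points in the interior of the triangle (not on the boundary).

384

Using the shoelace formula, 2A = |[(-19)·24 − 11·(-20)] + [11·13 − (-14)·24] + [(-14)·(-20) − (-19)·13]| = 770, so the area is 385.
Along each edge there are gcd(|Δx|,|Δy|)+1 lattice points, so counting each shared vertex once the boundary has gcd(30,44) + gcd(25,11) + gcd(5,33) = 2+1+1 = 4.
Pick's theorem gives I = A − B/2 + 1 = 385 − 4/2 + 1 = 384.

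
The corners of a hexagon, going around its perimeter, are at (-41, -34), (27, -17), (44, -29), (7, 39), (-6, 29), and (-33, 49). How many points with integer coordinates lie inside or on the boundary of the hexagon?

By the shoelace formula, twice the signed area is |((-41)·(-17) − 27·(-34)) + (27·(-29) − 44·(-17)) + (44·39 − 7·(-29)) + (7·29 − (-6)·39) + ((-6)·49 − (-33)·29) + ((-33)·(-34) − (-41)·49)| = 7730, so the area is 3865.
Summing gcd(|Δx|,|Δy|) over the edges gives the boundary count: gcd(68,17) + gcd(17,12) + gcd(37,68) + gcd(13,10) + gcd(27,20) + gcd(8,83) = 17+1+1+1+1+1 = 22.
Pick's theorem gives I = A − B/2 + 1 = 3865 − 22/2 + 1 = 3855, so the closed region contains I + B = 3855 + 22 = 3877 lattice points.

3877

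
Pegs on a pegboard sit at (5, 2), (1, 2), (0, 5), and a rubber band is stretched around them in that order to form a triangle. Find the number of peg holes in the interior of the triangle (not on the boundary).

4

By the shoelace formula, twice the signed area is |[5·2 − 1·2] + [1·5 − 0·2] + [0·2 − 5·5]| = 12, so the area is 6.
The number of boundary lattice points is Σ gcd(|Δx|,|Δy|) = gcd(4,0) + gcd(1,3) + gcd(5,3) = 4+1+1 = 6.
By Pick's theorem A = I + B/2 − 1, so I = 6 − 6/2 + 1 = 4.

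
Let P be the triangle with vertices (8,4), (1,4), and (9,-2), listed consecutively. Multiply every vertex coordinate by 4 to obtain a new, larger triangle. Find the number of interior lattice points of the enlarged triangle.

317

By the shoelace formula, twice the signed area is |(8·4 − 1·4) + (1·(-2) − 9·4) + (9·4 − 8·(-2))| = 42, so the area is 21.
Summing gcd(|Δx|,|Δy|) over the edges gives the boundary count: gcd(7,0) + gcd(8,6) + gcd(1,6) = 7+2+1 = 10.
Scaling by 4 multiplies the area by 4² = 16 (so the new area is 336) and multiplies the boundary lattice-point count by 4, giving 40.
By Pick's theorem, the interior count of the dilated polygon is 336 − 40/2 + 1 = 317.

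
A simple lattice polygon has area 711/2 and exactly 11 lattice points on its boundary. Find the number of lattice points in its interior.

351

Pick's theorem A = I + B/2 − 1 rearranges to I = A − B/2 + 1 = 711/2 − 11/2 + 1 = 351.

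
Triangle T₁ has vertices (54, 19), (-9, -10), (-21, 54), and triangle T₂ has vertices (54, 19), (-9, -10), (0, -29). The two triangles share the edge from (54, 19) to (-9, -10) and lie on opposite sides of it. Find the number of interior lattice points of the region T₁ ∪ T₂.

2912

The union is the simple quadrilateral with vertices (54, 19), (-21, 54), (-9, -10), (0, -29) in order.
Using the shoelace formula, 2A = |[54·54 − (-21)·19] + [(-21)·(-10) − (-9)·54] + [(-9)·(-29) − 0·(-10)] + [0·19 − 54·(-29)]| = 5838, so the area is 2919.
Along each edge there are gcd(|Δx|,|Δy|)+1 lattice points, so counting each shared vertex once the boundary has gcd(75,35) + gcd(12,64) + gcd(9,19) + gcd(54,48) = 5+4+1+6 = 16.
By Pick's theorem I = A − B/2 + 1 = 2919 − 16/2 + 1 = 2912.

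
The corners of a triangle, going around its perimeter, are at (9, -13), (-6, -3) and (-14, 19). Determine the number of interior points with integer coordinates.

By the shoelace formula, twice the signed area is |[9·(-3) − (-6)·(-13)] + [(-6)·19 − (-14)·(-3)] + [(-14)·(-13) − 9·19]| = 250, so the area is 125.
Along each edge there are gcd(|Δx|,|Δy|)+1 lattice points, so counting each shared vertex once the boundary has gcd(15,10) + gcd(8,22) + gcd(23,32) = 5+2+1 = 8.
Pick's theorem gives I = A − B/2 + 1 = 125 − 8/2 + 1 = 122.

122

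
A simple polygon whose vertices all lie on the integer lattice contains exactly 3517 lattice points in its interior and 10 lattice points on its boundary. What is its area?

Pick's theorem states A = I + B/2 − 1, so A = 3517 + 10/2 − 1 = 3521.

3521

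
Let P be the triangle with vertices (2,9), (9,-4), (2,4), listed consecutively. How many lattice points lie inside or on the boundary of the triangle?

Using the shoelace formula, 2A = |(2·(-4) − 9·9) + (9·4 − 2·(-4)) + (2·9 − 2·4)| = 35, so the area is 35/2.
Along each edge there are gcd(|Δx|,|Δy|)+1 lattice points, so counting each shared vertex once the boundary has gcd(7,13) + gcd(7,8) + gcd(0,5) = 1+1+5 = 7.
Pick's theorem gives I = A − B/2 + 1 = 35/2 − 7/2 + 1 = 15, so the closed region contains I + B = 15 + 7 = 22 lattice points.

22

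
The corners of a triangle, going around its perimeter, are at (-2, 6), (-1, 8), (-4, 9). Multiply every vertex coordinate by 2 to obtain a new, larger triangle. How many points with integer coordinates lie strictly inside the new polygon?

Using the shoelace formula, 2A = |[(-2)·8 − (-1)·6] + [(-1)·9 − (-4)·8] + [(-4)·6 − (-2)·9]| = 7, so the area is 3.5.
Along each edge there are gcd(|Δx|,|Δy|)+1 lattice points, so counting each shared vertex once the boundary has gcd(1,2) + gcd(3,1) + gcd(2,3) = 1+1+1 = 3.
Scaling by 2 multiplies the area by 2² = 4 (so the new area is 14) and multiplies the boundary lattice-point count by 2, giving 6.
By Pick's theorem, the interior count of the dilated polygon is 14 − 6/2 + 1 = 12.

12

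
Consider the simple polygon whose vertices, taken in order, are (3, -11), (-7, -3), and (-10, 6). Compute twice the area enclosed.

By the shoelace formula, twice the signed area is |[3·(-3) − (-7)·(-11)] + [(-7)·6 − (-10)·(-3)] + [(-10)·(-11) − 3·6]| = 66, so the area is 33.

66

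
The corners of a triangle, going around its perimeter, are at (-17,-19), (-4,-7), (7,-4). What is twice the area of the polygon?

By the shoelace formula, twice the signed area is |[(-17)·(-7) − (-4)·(-19)] + [(-4)·(-4) − 7·(-7)] + [7·(-19) − (-17)·(-4)]| = 93, so the area is 93/2.

93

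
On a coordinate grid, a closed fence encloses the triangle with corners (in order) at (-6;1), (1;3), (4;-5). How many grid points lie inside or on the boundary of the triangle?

The shoelace formula gives twice the area as |[(-6)·3 − 1·1] + [1·(-5) − 4·3] + [4·1 − (-6)·(-5)]| = 62, so the area is 31.
Summing gcd(|Δx|,|Δy|) over the edges gives the boundary count: gcd(7,2) + gcd(3,8) + gcd(10,6) = 1+1+2 = 4.
Pick's theorem gives I = A − B/2 + 1 = 31 − 4/2 + 1 = 30, so the closed region contains I + B = 30 + 4 = 34 lattice points.

34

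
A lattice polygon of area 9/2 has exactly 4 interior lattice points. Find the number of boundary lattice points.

3

Pick's theorem gives A = I + B/2 − 1, so B = 2(A − I + 1) = 2(9/2 − 4 + 1) = 3.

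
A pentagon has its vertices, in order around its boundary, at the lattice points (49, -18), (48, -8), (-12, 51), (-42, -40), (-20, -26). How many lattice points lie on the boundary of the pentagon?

Summing gcd(|Δx|,|Δy|) over the edges gives the boundary count: gcd(1,10) + gcd(60,59) + gcd(30,91) + gcd(22,14) + gcd(69,8) = 1+1+1+2+1 = 6.

6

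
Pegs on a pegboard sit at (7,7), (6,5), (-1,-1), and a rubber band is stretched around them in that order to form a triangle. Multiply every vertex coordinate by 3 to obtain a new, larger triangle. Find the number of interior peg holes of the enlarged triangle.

22

Using the shoelace formula, 2A = |(7·5 − 6·7) + (6·(-1) − (-1)·5) + ((-1)·7 − 7·(-1))| = 8, so the area is 4.
The number of boundary lattice points is Σ gcd(|Δx|,|Δy|) = gcd(1,2) + gcd(7,6) + gcd(8,8) = 1+1+8 = 10.
Scaling by 3 multiplies the area by 3² = 9 (so the new area is 36) and multiplies the boundary lattice-point count by 3, giving 30.
By Pick's theorem, the interior count of the dilated polygon is 36 − 30/2 + 1 = 22.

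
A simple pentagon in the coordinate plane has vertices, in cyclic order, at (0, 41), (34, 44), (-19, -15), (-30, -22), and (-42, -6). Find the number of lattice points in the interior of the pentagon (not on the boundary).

1780

By the shoelace formula, twice the signed area is |(0·44 − 34·41) + (34·(-15) − (-19)·44) + ((-19)·(-22) − (-30)·(-15)) + ((-30)·(-6) − (-42)·(-22)) + ((-42)·41 − 0·(-6))| = 3566, so the area is 1783.
Summing gcd(|Δx|,|Δy|) over the edges gives the boundary count: gcd(34,3) + gcd(53,59) + gcd(11,7) + gcd(12,16) + gcd(42,47) = 1+1+1+4+1 = 8.
By Pick's theorem A = I + B/2 − 1, so I = 1783 − 8/2 + 1 = 1780.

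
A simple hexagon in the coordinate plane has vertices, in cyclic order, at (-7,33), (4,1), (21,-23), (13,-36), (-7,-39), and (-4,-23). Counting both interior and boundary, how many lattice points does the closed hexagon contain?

By the shoelace formula, twice the signed area is |[(-7)·1 − 4·33] + [4·(-23) − 21·1] + [21·(-36) − 13·(-23)] + [13·(-39) − (-7)·(-36)] + [(-7)·(-23) − (-4)·(-39)] + [(-4)·33 − (-7)·(-23)]| = 1756, so the area is 878.
Summing gcd(|Δx|,|Δy|) over the edges gives the boundary count: gcd(11,32) + gcd(17,24) + gcd(8,13) + gcd(20,3) + gcd(3,16) + gcd(3,56) = 1+1+1+1+1+1 = 6.
Pick's theorem gives I = A − B/2 + 1 = 878 − 6/2 + 1 = 876, so the closed region contains I + B = 876 + 6 = 882 lattice points.

882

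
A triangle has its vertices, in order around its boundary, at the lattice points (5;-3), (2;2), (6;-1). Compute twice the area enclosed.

11

The shoelace formula gives twice the area as |(5·2 − 2·(-3)) + (2·(-1) − 6·2) + (6·(-3) − 5·(-1))| = 11, so the area is 5.5.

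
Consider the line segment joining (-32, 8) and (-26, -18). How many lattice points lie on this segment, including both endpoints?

The number of lattice points on a segment between lattice points is gcd(|Δx|,|Δy|) + 1 = gcd(6,26) + 1 = 2 + 1 = 3.

3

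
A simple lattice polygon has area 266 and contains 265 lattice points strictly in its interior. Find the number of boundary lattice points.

4

Pick's theorem gives A = I + B/2 − 1, so B = 2(A − I + 1) = 2(266 − 265 + 1) = 4.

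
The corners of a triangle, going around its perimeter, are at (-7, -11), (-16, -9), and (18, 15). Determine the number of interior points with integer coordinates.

By the shoelace formula, twice the signed area is |((-7)·(-9) − (-16)·(-11)) + ((-16)·15 − 18·(-9)) + (18·(-11) − (-7)·15)| = 284, so the area is 142.
Along each edge there are gcd(|Δx|,|Δy|)+1 lattice points, so counting each shared vertex once the boundary has gcd(9,2) + gcd(34,24) + gcd(25,26) = 1+2+1 = 4.
By Pick's theorem A = I + B/2 − 1, so I = 142 − 4/2 + 1 = 141.

141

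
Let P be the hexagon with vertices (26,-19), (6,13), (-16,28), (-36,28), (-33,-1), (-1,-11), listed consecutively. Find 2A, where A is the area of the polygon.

Using the shoelace formula, 2A = |[26·13 − 6·(-19)] + [6·28 − (-16)·13] + [(-16)·28 − (-36)·28] + [(-36)·(-1) − (-33)·28] + [(-33)·(-11) − (-1)·(-1)] + [(-1)·(-19) − 26·(-11)]| = 3015, so the area is 1507.5.

3015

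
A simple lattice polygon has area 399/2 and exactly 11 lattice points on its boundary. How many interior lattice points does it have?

195

From Pick's theorem, I = A − B/2 + 1 = 399/2 − 11/2 + 1 = 195.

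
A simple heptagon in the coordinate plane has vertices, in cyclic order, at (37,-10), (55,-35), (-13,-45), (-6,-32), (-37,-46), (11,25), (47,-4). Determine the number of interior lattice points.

3195

The shoelace formula gives twice the area as |[37·(-35) − 55·(-10)] + [55·(-45) − (-13)·(-35)] + [(-13)·(-32) − (-6)·(-45)] + [(-6)·(-46) − (-37)·(-32)] + [(-37)·25 − 11·(-46)] + [11·(-4) − 47·25] + [47·(-10) − 37·(-4)]| = 6397, so the area is 6397/2.
The number of boundary lattice points is Σ gcd(|Δx|,|Δy|) = gcd(18,25) + gcd(68,10) + gcd(7,13) + gcd(31,14) + gcd(48,71) + gcd(36,29) + gcd(10,6) = 1+2+1+1+1+1+2 = 9.
By Pick's theorem A = I + B/2 − 1, so I = 6397/2 − 9/2 + 1 = 3195.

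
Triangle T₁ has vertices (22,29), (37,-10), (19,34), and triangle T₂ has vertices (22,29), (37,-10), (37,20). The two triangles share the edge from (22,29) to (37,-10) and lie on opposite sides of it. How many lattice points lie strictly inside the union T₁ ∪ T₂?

The union is the simple quadrilateral with vertices (22,29), (19,34), (37,-10), (37,20) in order.
Using the shoelace formula, 2A = |[22·34 − 19·29] + [19·(-10) − 37·34] + [37·20 − 37·(-10)] + [37·29 − 22·20]| = 492, so the area is 246.
Along each edge there are gcd(|Δx|,|Δy|)+1 lattice points, so counting each shared vertex once the boundary has gcd(3,5) + gcd(18,44) + gcd(0,30) + gcd(15,9) = 1+2+30+3 = 36.
By Pick's theorem I = A − B/2 + 1 = 246 − 36/2 + 1 = 229.

229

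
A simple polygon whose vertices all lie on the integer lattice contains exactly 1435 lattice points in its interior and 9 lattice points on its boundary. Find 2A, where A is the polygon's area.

By Pick's theorem, A = I + B/2 − 1 = 1435 + 9/2 − 1 = 2877/2.
Hence 2A = 2877.

2877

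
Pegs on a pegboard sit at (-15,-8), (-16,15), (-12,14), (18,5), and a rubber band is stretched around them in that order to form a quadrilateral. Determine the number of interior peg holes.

387

By the shoelace formula, twice the signed area is |[(-15)·15 − (-16)·(-8)] + [(-16)·14 − (-12)·15] + [(-12)·5 − 18·14] + [18·(-8) − (-15)·5]| = 778, so the area is 389.
Along each edge there are gcd(|Δx|,|Δy|)+1 lattice points, so counting each shared vertex once the boundary has gcd(1,23) + gcd(4,1) + gcd(30,9) + gcd(33,13) = 1+1+3+1 = 6.
By Pick's theorem A = I + B/2 − 1, so I = 389 − 6/2 + 1 = 387.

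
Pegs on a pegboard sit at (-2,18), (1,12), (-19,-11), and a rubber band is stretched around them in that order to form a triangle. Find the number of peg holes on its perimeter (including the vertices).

Summing gcd(|Δx|,|Δy|) over the edges gives the boundary count: gcd(3,6) + gcd(20,23) + gcd(17,29) = 3+1+1 = 5.

5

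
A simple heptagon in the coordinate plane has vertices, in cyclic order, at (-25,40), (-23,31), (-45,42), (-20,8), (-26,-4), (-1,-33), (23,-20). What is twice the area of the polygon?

3395

By the shoelace formula, twice the signed area is |((-25)·31 − (-23)·40) + ((-23)·42 − (-45)·31) + ((-45)·8 − (-20)·42) + ((-20)·(-4) − (-26)·8) + ((-26)·(-33) − (-1)·(-4)) + ((-1)·(-20) − 23·(-33)) + (23·40 − (-25)·(-20))| = 3395, so the area is 3395/2.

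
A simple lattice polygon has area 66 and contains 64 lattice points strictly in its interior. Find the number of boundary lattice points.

Pick's theorem gives A = I + B/2 − 1, so B = 2(A − I + 1) = 2(66 − 64 + 1) = 6.

6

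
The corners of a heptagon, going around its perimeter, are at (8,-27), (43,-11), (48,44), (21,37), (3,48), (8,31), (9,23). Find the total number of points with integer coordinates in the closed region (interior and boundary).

2221

By the shoelace formula, twice the signed area is |[8·(-11) − 43·(-27)] + [43·44 − 48·(-11)] + [48·37 − 21·44] + [21·48 − 3·37] + [3·31 − 8·48] + [8·23 − 9·31] + [9·(-27) − 8·23]| = 4429, so the area is 4429/2.
Summing gcd(|Δx|,|Δy|) over the edges gives the boundary count: gcd(35,16) + gcd(5,55) + gcd(27,7) + gcd(18,11) + gcd(5,17) + gcd(1,8) + gcd(1,50) = 1+5+1+1+1+1+1 = 11.
Pick's theorem gives I = A − B/2 + 1 = 4429/2 − 11/2 + 1 = 2210, so the closed region contains I + B = 2210 + 11 = 2221 lattice points.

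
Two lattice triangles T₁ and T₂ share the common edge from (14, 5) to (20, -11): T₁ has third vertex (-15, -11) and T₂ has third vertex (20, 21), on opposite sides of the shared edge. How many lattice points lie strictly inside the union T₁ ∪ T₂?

342

The union is the simple quadrilateral with vertices (14, 5), (-15, -11), (20, -11), (20, 21) in order.
Using the shoelace formula, 2A = |[14·(-11) − (-15)·5] + [(-15)·(-11) − 20·(-11)] + [20·21 − 20·(-11)] + [20·5 − 14·21]| = 752, so the area is 376.
Along each edge there are gcd(|Δx|,|Δy|)+1 lattice points, so counting each shared vertex once the boundary has gcd(29,16) + gcd(35,0) + gcd(0,32) + gcd(6,16) = 1+35+32+2 = 70.
By Pick's theorem I = A − B/2 + 1 = 376 − 70/2 + 1 = 342.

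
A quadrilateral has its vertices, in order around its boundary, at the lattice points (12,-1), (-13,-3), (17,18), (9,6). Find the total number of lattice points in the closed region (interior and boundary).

The shoelace formula gives twice the area as |[12·(-3) − (-13)·(-1)] + [(-13)·18 − 17·(-3)] + [17·6 − 9·18] + [9·(-1) − 12·6]| = 373, so the area is 186.5.
Along each edge there are gcd(|Δx|,|Δy|)+1 lattice points, so counting each shared vertex once the boundary has gcd(25,2) + gcd(30,21) + gcd(8,12) + gcd(3,7) = 1+3+4+1 = 9.
Pick's theorem gives I = A − B/2 + 1 = 186.5 − 9/2 + 1 = 183, so the closed region contains I + B = 183 + 9 = 192 lattice points.

192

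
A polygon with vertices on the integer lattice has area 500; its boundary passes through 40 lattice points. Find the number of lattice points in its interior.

481

From Pick's theorem, I = A − B/2 + 1 = 500 − 40/2 + 1 = 481.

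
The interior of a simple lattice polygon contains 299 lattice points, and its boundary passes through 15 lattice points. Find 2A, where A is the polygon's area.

Pick's theorem states A = I + B/2 − 1, so A = 299 + 15/2 − 1 = 611/2.
Hence 2A = 611.

611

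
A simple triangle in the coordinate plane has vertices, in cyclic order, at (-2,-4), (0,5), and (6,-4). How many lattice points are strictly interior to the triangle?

The shoelace formula gives twice the area as |((-2)·5 − 0·(-4)) + (0·(-4) − 6·5) + (6·(-4) − (-2)·(-4))| = 72, so the area is 36.
Along each edge there are gcd(|Δx|,|Δy|)+1 lattice points, so counting each shared vertex once the boundary has gcd(2,9) + gcd(6,9) + gcd(8,0) = 1+3+8 = 12.
By Pick's theorem A = I + B/2 − 1, so I = 36 − 12/2 + 1 = 31.

31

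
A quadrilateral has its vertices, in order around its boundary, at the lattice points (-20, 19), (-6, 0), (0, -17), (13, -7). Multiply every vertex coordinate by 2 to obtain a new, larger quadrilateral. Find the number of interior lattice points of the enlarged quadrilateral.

1085

By the shoelace formula, twice the signed area is |[(-20)·0 − (-6)·19] + [(-6)·(-17) − 0·0] + [0·(-7) − 13·(-17)] + [13·19 − (-20)·(-7)]| = 544, so the area is 272.
The number of boundary lattice points is Σ gcd(|Δx|,|Δy|) = gcd(14,19) + gcd(6,17) + gcd(13,10) + gcd(33,26) = 1+1+1+1 = 4.
Scaling by 2 multiplies the area by 2² = 4 (so the new area is 1088) and multiplies the boundary lattice-point count by 2, giving 8.
By Pick's theorem, the interior count of the dilated polygon is 1088 − 8/2 + 1 = 1085.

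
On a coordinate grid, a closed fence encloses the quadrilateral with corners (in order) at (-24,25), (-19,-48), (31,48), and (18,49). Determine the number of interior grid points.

The shoelace formula gives twice the area as |((-24)·(-48) − (-19)·25) + ((-19)·48 − 31·(-48)) + (31·49 − 18·48) + (18·25 − (-24)·49)| = 4484, so the area is 2242.
Summing gcd(|Δx|,|Δy|) over the edges gives the boundary count: gcd(5,73) + gcd(50,96) + gcd(13,1) + gcd(42,24) = 1+2+1+6 = 10.
By Pick's theorem A = I + B/2 − 1, so I = 2242 − 10/2 + 1 = 2238.

2238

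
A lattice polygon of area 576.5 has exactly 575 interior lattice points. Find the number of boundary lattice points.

Pick's theorem gives A = I + B/2 − 1, so B = 2(A − I + 1) = 2(576.5 − 575 + 1) = 5.

5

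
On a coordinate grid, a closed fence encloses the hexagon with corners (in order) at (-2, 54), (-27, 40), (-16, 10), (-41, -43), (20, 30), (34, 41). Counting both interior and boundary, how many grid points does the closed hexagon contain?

Using the shoelace formula, 2A = |[(-2)·40 − (-27)·54] + [(-27)·10 − (-16)·40] + [(-16)·(-43) − (-41)·10] + [(-41)·30 − 20·(-43)] + [20·41 − 34·30] + [34·54 − (-2)·41]| = 4194, so the area is 2097.
The number of boundary lattice points is Σ gcd(|Δx|,|Δy|) = gcd(25,14) + gcd(11,30) + gcd(25,53) + gcd(61,73) + gcd(14,11) + gcd(36,13) = 1+1+1+1+1+1 = 6.
Pick's theorem gives I = A − B/2 + 1 = 2097 − 6/2 + 1 = 2095, so the closed region contains I + B = 2095 + 6 = 2101 lattice points.

2101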